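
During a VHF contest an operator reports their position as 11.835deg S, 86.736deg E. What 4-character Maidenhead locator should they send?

NH38

Shift to the Maidenhead origin (180°W, 90°S): lon 266.74, lat 78.16.
Field (20°×10°, letters A–R): 266.74/20 → 13 → N, 78.16/10 → 7 → H; chars NH.
Square (2°×1°, digits 0–9): 6.74/2 → 3, 8.16/1 → 8; chars 38.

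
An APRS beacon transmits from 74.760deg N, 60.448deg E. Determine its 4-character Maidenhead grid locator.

MQ04

Shift to the Maidenhead origin (180°W, 90°S): lon 240.45, lat 164.76.
Field: lon ⌊240.45/20⌋ = 12 → M; lat ⌊164.76/10⌋ = 16 → Q.
Square: lon ⌊0.45/2⌋ = 0; lat ⌊4.76/1⌋ = 4.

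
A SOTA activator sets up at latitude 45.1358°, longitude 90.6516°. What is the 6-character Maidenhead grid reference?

NN55hd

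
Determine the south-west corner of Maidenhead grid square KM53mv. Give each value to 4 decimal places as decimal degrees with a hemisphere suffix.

Field K=10, M=12: +10·20° lon, +12·10° lat → SW at lon 20°, lat 30°.
Square 5, 3: +5·2° lon, +3·1° lat → SW at lon 30°, lat 33°.
Subsquare m=12, v=21: +12·0.0833333° lon, +21·0.0416667° lat → SW at lon 31°, lat 33.875°.
latitude 33.8750° N, longitude 31.0000° E.

33.8750° N, 31.0000° E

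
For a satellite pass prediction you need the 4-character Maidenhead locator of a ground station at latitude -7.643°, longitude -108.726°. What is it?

DI52

Offset from 180°W / 90°S: lon 71.27°, lat 82.36°.
Field: 71.27/20 → 3 → D, 82.36/10 → 8 → I; chars DI.
Square: 11.27/2 → 5, 2.36/1 → 2; chars 52.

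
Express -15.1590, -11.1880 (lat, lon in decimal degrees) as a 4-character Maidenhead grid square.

Offset from 180°W / 90°S: lon 168.81°, lat 74.84°.
Field: lon ⌊168.81/20⌋ = 8 → I; lat ⌊74.84/10⌋ = 7 → H.
Square: lon ⌊8.81/2⌋ = 4; lat ⌊4.84/1⌋ = 4.

IH44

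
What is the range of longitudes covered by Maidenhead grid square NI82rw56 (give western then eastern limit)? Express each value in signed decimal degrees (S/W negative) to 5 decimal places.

97.45833, 97.46667

Field N=13, I=8: +13·20° lon, +8·10° lat → SW at lon 80°, lat -10°.
Square 8, 2: +8·2° lon, +2·1° lat → SW at lon 96°, lat -8°.
Subsquare r=17, w=22: +17·0.0833333° lon, +22·0.0416667° lat → SW at lon 97.4167°, lat -7.08333°.
Extended square 5, 6: +5·0.00833333° lon, +6·0.00416667° lat → SW at lon 97.4583°, lat -7.05833°.
Cell spans 0.00833333° lon × 0.00416667° lat.
west 97.45833, east 97.46667.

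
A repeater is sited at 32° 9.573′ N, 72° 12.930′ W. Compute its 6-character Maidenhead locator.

FM32vd

Shift to the Maidenhead origin (180°W, 90°S): lon 107.7845, lat 122.1595.
Field: 107.7845/20 → 5 → F, 122.1595/10 → 12 → M; chars FM.
Square: 7.7845/2 → 3, 2.1595/1 → 2; chars 32.
Subsquare: 1.7845/0.0833333 → 21 → v, 0.1595/0.0416667 → 3 → d; chars vd.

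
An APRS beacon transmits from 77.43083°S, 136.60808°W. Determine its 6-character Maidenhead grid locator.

CB12qn

Add 180° to longitude and 90° to latitude: 43.3919, 12.5692.
Field: 43.3919/20 → 2 → C, 12.5692/10 → 1 → B; chars CB.
Square: 3.3919/2 → 1, 2.5692/1 → 2; chars 12.
Subsquare: 1.3919/0.0833333 → 16 → q, 0.5692/0.0416667 → 13 → n; chars qn.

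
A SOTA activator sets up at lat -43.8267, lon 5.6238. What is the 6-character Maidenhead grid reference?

Offset from 180°W / 90°S: lon 185.6238°, lat 46.1733°.
Field (20°×10°, letters A–R): 185.6238/20 → 9 → J, 46.1733/10 → 4 → E; chars JE.
Square (2°×1°, digits 0–9): 5.6238/2 → 2, 6.1733/1 → 6; chars 26.
Subsquare (5′×2.5′, letters a–x): 1.6238/0.0833333 → 19 → t, 0.1733/0.0416667 → 4 → e; chars te.

JE26te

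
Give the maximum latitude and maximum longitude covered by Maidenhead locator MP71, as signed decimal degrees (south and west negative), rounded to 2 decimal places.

62.00, 76.00

Field M=12, P=15: +12·20° lon, +15·10° lat → SW at lon 60°, lat 60°.
Square 7, 1: +7·2° lon, +1·1° lat → SW at lon 74°, lat 61°.
Cell spans 2° lon × 1° lat. NE corner is SW corner plus one full cell.
latitude 62.00, longitude 76.00.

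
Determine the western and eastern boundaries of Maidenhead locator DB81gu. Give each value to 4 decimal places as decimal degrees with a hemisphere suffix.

103.5000° W, 103.4167° W

Field D=3, B=1: +3·20° lon, +1·10° lat → SW at lon -120°, lat -80°.
Square 8, 1: +8·2° lon, +1·1° lat → SW at lon -104°, lat -79°.
Subsquare g=6, u=20: +6·0.0833333° lon, +20·0.0416667° lat → SW at lon -103.5°, lat -78.1667°.
Cell spans 0.0833333° lon × 0.0416667° lat.
west 103.5000° W, east 103.4167° W.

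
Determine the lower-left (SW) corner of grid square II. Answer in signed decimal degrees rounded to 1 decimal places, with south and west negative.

-10.0, -20.0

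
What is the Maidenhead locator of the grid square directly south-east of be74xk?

BE84aj

Longitude subsquare x = 23; +1 → 24, wraps to 0 = a, carry into square.
Longitude square 7; +1 → 8.
Latitude subsquare k = 10; −1 → 9 = j.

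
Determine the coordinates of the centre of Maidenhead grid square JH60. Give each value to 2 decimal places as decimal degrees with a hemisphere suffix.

19.50° S, 13.00° E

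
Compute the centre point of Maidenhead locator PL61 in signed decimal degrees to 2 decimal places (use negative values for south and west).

Field P=15, L=11: +15·20° lon, +11·10° lat → SW at lon 120°, lat 20°.
Square 6, 1: +6·2° lon, +1·1° lat → SW at lon 132°, lat 21°.
Cell spans 2° lon × 1° lat. Centre is SW corner plus half of each.
latitude 21.50, longitude 133.00.

21.50, 133.00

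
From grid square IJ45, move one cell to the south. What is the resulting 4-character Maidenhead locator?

IJ44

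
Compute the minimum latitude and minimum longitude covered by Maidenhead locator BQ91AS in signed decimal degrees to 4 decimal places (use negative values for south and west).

71.7500, -142.0000

Field B=1, Q=16: +1·20° lon, +16·10° lat → SW at lon -160°, lat 70°.
Square 9, 1: +9·2° lon, +1·1° lat → SW at lon -142°, lat 71°.
Subsquare a=0, s=18: +0·0.0833333° lon, +18·0.0416667° lat → SW at lon -142°, lat 71.75°.
latitude 71.7500, longitude -142.0000.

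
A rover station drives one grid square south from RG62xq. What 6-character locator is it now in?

RG62xp

Latitude subsquare q = 16; −1 → 15 = p.
The longitude characters are unchanged.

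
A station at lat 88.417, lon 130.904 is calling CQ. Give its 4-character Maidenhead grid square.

PR58

Shift to the Maidenhead origin (180°W, 90°S): lon 310.90, lat 178.42.
Field: lon ⌊310.90/20⌋ = 15 → P; lat ⌊178.42/10⌋ = 17 → R.
Square: lon ⌊10.90/2⌋ = 5; lat ⌊8.42/1⌋ = 8.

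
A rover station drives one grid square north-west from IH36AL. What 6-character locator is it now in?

IH26xm

Longitude subsquare a = 0; −1 → -1, wraps to 23 = x, carry into square.
Longitude square 3; −1 → 2.
Latitude subsquare l = 11; +1 → 12 = m.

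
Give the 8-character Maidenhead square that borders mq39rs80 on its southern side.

Latitude extended square 0; −1 → -1, wraps to 9, carry into subsquare.
Latitude subsquare s = 18; −1 → 17 = r.
The longitude characters are unchanged.

MQ39rr89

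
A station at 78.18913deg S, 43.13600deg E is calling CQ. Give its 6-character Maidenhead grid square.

Offset from 180°W / 90°S: lon 223.1360°, lat 11.8109°.
Field (20°×10°, letters A–R): 223.1360/20 → 11 → L, 11.8109/10 → 1 → B; chars LB.
Square (2°×1°, digits 0–9): 3.1360/2 → 1, 1.8109/1 → 1; chars 11.
Subsquare (5′×2.5′, letters a–x): 1.1360/0.0833333 → 13 → n, 0.8109/0.0416667 → 19 → t; chars nt.

LB11nt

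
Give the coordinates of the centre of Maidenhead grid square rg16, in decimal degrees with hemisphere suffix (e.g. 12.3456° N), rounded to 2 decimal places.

23.50° S, 163.00° E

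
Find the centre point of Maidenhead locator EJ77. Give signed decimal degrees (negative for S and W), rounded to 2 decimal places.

Field E=4, J=9: +4·20° lon, +9·10° lat → SW at lon -100°, lat 0°.
Square 7, 7: +7·2° lon, +7·1° lat → SW at lon -86°, lat 7°.
Cell spans 2° lon × 1° lat. Centre is SW corner plus half of each.
latitude 7.50, longitude -85.00.

7.50, -85.00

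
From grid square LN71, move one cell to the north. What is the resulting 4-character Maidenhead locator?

Latitude square 1; +1 → 2.
The longitude characters are unchanged.

LN72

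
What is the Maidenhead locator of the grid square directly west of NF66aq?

Longitude subsquare a = 0; −1 → -1, wraps to 23 = x, carry into square.
Longitude square 6; −1 → 5.
The latitude characters are unchanged.

NF56xq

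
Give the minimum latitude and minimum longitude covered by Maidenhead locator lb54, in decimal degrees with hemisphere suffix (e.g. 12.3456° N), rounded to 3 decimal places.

Field L=11, B=1: +11·20° lon, +1·10° lat → SW at lon 40°, lat -80°.
Square 5, 4: +5·2° lon, +4·1° lat → SW at lon 50°, lat -76°.
latitude 76.000° S, longitude 50.000° E.

76.000° S, 50.000° E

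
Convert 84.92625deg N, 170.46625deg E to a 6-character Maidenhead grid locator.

RR54fw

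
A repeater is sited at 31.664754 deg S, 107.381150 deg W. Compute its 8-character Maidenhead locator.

DF68hi40

Offset from 180°W / 90°S: lon 72.61885°, lat 58.33525°.
Field: 72.61885/20 → 3 → D, 58.33525/10 → 5 → F; chars DF.
Square: 12.61885/2 → 6, 8.33525/1 → 8; chars 68.
Subsquare: 0.61885/0.0833333 → 7 → h, 0.33525/0.0416667 → 8 → i; chars hi.
Extended square: 0.03552/0.00833333 → 4, 0.00191/0.00416667 → 0; chars 40.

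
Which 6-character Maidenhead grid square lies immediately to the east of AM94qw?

AM94rw

Longitude subsquare q = 16; +1 → 17 = r.
The latitude characters are unchanged.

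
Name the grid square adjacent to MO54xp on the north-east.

MO64aq

Longitude subsquare x = 23; +1 → 24, wraps to 0 = a, carry into square.
Longitude square 5; +1 → 6.
Latitude subsquare p = 15; +1 → 16 = q.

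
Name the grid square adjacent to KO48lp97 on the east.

Longitude extended square 9; +1 → 10, wraps to 0, carry into subsquare.
Longitude subsquare l = 11; +1 → 12 = m.
The latitude characters are unchanged.

KO48mp07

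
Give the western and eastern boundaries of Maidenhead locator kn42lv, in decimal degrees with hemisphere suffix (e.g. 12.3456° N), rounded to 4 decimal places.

28.9167° E, 29.0000° E

Field K=10, N=13: +10·20° lon, +13·10° lat → SW at lon 20°, lat 40°.
Square 4, 2: +4·2° lon, +2·1° lat → SW at lon 28°, lat 42°.
Subsquare l=11, v=21: +11·0.0833333° lon, +21·0.0416667° lat → SW at lon 28.9167°, lat 42.875°.
Cell spans 0.0833333° lon × 0.0416667° lat.
west 28.9167° E, east 29.0000° E.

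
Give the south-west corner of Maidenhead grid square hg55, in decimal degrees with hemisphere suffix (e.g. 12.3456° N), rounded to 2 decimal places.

25.00° S, 30.00° W

Field H=7, G=6: +7·20° lon, +6·10° lat → SW at lon -40°, lat -30°.
Square 5, 5: +5·2° lon, +5·1° lat → SW at lon -30°, lat -25°.
latitude 25.00° S, longitude 30.00° W.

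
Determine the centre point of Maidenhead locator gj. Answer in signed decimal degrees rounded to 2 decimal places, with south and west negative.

5.00, -50.00

Field G=6, J=9: +6·20° lon, +9·10° lat → SW at lon -60°, lat 0°.
Cell spans 20° lon × 10° lat. Centre is SW corner plus half of each.
latitude 5.00, longitude -50.00.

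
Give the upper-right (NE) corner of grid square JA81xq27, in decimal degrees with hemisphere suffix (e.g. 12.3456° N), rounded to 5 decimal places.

Field J=9, A=0: +9·20° lon, +0·10° lat → SW at lon 0°, lat -90°.
Square 8, 1: +8·2° lon, +1·1° lat → SW at lon 16°, lat -89°.
Subsquare x=23, q=16: +23·0.0833333° lon, +16·0.0416667° lat → SW at lon 17.9167°, lat -88.3333°.
Extended square 2, 7: +2·0.00833333° lon, +7·0.00416667° lat → SW at lon 17.9333°, lat -88.3042°.
Cell spans 0.00833333° lon × 0.00416667° lat. NE corner is SW corner plus one full cell.
latitude 88.30000° S, longitude 17.94167° E.

88.30000° S, 17.94167° E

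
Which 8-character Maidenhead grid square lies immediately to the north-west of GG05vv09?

GG05uw90

Longitude extended square 0; −1 → -1, wraps to 9, carry into subsquare.
Longitude subsquare v = 21; −1 → 20 = u.
Latitude extended square 9; +1 → 10, wraps to 0, carry into subsquare.
Latitude subsquare v = 21; +1 → 22 = w.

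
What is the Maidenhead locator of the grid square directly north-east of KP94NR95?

KP94or06

Longitude extended square 9; +1 → 10, wraps to 0, carry into subsquare.
Longitude subsquare n = 13; +1 → 14 = o.
Latitude extended square 5; +1 → 6.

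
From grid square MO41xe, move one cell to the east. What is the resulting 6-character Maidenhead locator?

Longitude subsquare x = 23; +1 → 24, wraps to 0 = a, carry into square.
Longitude square 4; +1 → 5.
The latitude characters are unchanged.

MO51ae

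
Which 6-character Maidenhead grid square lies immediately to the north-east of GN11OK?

GN11pl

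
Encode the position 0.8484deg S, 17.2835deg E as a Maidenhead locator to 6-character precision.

Add 180° to longitude and 90° to latitude: 197.2835, 89.1516.
Field: lon ⌊197.2835/20⌋ = 9 → J; lat ⌊89.1516/10⌋ = 8 → I.
Square: lon ⌊17.2835/2⌋ = 8; lat ⌊9.1516/1⌋ = 9.
Subsquare: lon ⌊1.2835/0.0833333⌋ = 15 → p; lat ⌊0.1516/0.0416667⌋ = 3 → d.

JI89pd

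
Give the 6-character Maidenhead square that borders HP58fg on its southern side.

Latitude subsquare g = 6; −1 → 5 = f.
The longitude characters are unchanged.

HP58ff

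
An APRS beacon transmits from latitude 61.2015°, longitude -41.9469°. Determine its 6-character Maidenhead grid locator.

GP91ae

Shift to the Maidenhead origin (180°W, 90°S): lon 138.0531, lat 151.2015.
Field: lon ⌊138.0531/20⌋ = 6 → G; lat ⌊151.2015/10⌋ = 15 → P.
Square: lon ⌊18.0531/2⌋ = 9; lat ⌊1.2015/1⌋ = 1.
Subsquare: lon ⌊0.0531/0.0833333⌋ = 0 → a; lat ⌊0.2015/0.0416667⌋ = 4 → e.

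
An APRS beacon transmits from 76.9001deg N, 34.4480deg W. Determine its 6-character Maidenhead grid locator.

Offset from 180°W / 90°S: lon 145.5520°, lat 166.9001°.
Field (20°×10°, letters A–R): 145.5520/20 → 7 → H, 166.9001/10 → 16 → Q; chars HQ.
Square (2°×1°, digits 0–9): 5.5520/2 → 2, 6.9001/1 → 6; chars 26.
Subsquare (5′×2.5′, letters a–x): 1.5520/0.0833333 → 18 → s, 0.9001/0.0416667 → 21 → v; chars sv.

HQ26sv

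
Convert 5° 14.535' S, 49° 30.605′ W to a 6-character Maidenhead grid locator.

GI54fs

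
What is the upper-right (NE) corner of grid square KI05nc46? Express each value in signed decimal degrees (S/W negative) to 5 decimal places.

-4.88750, 21.12500

Field K=10, I=8: +10·20° lon, +8·10° lat → SW at lon 20°, lat -10°.
Square 0, 5: +0·2° lon, +5·1° lat → SW at lon 20°, lat -5°.
Subsquare n=13, c=2: +13·0.0833333° lon, +2·0.0416667° lat → SW at lon 21.0833°, lat -4.91667°.
Extended square 4, 6: +4·0.00833333° lon, +6·0.00416667° lat → SW at lon 21.1167°, lat -4.89167°.
Cell spans 0.00833333° lon × 0.00416667° lat. NE corner is SW corner plus one full cell.
latitude -4.88750, longitude 21.12500.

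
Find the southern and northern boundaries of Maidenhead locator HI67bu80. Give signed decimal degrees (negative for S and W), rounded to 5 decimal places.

-2.16667, -2.16250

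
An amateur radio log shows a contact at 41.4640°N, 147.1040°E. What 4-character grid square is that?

Offset from 180°W / 90°S: lon 327.10°, lat 131.46°.
Field (20°×10°, letters A–R): 327.10/20 → 16 → Q, 131.46/10 → 13 → N; chars QN.
Square (2°×1°, digits 0–9): 7.10/2 → 3, 1.46/1 → 1; chars 31.

QN31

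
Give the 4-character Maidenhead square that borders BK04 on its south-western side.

Longitude square 0; −1 → -1, wraps to 9, carry into field.
Longitude field B = 1; −1 → 0 = A.
Latitude square 4; −1 → 3.

AK93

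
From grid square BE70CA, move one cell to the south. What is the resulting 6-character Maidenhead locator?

BD79cx

Latitude subsquare a = 0; −1 → -1, wraps to 23 = x, carry into square.
Latitude square 0; −1 → -1, wraps to 9, carry into field.
Latitude field E = 4; −1 → 3 = D.
The longitude characters are unchanged.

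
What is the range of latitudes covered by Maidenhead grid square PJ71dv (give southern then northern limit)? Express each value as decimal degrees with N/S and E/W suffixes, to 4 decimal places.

1.8750° N, 1.9167° N

Field P=15, J=9: +15·20° lon, +9·10° lat → SW at lon 120°, lat 0°.
Square 7, 1: +7·2° lon, +1·1° lat → SW at lon 134°, lat 1°.
Subsquare d=3, v=21: +3·0.0833333° lon, +21·0.0416667° lat → SW at lon 134.25°, lat 1.875°.
Cell spans 0.0833333° lon × 0.0416667° lat.
south 1.8750° N, north 1.9167° N.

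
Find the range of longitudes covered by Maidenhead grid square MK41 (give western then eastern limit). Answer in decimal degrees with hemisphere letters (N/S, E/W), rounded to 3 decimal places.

Field M=12, K=10: +12·20° lon, +10·10° lat → SW at lon 60°, lat 10°.
Square 4, 1: +4·2° lon, +1·1° lat → SW at lon 68°, lat 11°.
Cell spans 2° lon × 1° lat.
west 68.000° E, east 70.000° E.

68.000° E, 70.000° E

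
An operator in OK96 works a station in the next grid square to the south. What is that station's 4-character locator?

OK95

Latitude square 6; −1 → 5.
The longitude characters are unchanged.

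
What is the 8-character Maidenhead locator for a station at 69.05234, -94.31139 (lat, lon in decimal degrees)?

EP29ub22

Add 180° to longitude and 90° to latitude: 85.68861, 159.05234.
Field (20°×10°, letters A–R): lon ⌊85.68861/20⌋ = 4 → E; lat ⌊159.05234/10⌋ = 15 → P.
Square (2°×1°, digits 0–9): lon ⌊5.68861/2⌋ = 2; lat ⌊9.05234/1⌋ = 9.
Subsquare (5′×2.5′, letters a–x): lon ⌊1.68861/0.0833333⌋ = 20 → u; lat ⌊0.05234/0.0416667⌋ = 1 → b.
Extended square (30″×15″, digits 0–9): lon ⌊0.02194/0.00833333⌋ = 2; lat ⌊0.01067/0.00416667⌋ = 2.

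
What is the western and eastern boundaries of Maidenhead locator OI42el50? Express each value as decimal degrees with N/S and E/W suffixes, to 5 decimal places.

Field O=14, I=8: +14·20° lon, +8·10° lat → SW at lon 100°, lat -10°.
Square 4, 2: +4·2° lon, +2·1° lat → SW at lon 108°, lat -8°.
Subsquare e=4, l=11: +4·0.0833333° lon, +11·0.0416667° lat → SW at lon 108.333°, lat -7.54167°.
Extended square 5, 0: +5·0.00833333° lon, +0·0.00416667° lat → SW at lon 108.375°, lat -7.54167°.
Cell spans 0.00833333° lon × 0.00416667° lat.
west 108.37500° E, east 108.38333° E.

108.37500° E, 108.38333° E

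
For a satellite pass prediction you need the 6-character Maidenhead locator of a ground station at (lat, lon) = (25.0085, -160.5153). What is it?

AL95ra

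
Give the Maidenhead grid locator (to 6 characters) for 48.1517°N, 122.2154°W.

Offset from 180°W / 90°S: lon 57.7846°, lat 138.1517°.
Field: 57.7846/20 → 2 → C, 138.1517/10 → 13 → N; chars CN.
Square: 17.7846/2 → 8, 8.1517/1 → 8; chars 88.
Subsquare: 1.7846/0.0833333 → 21 → v, 0.1517/0.0416667 → 3 → d; chars vd.

CN88vd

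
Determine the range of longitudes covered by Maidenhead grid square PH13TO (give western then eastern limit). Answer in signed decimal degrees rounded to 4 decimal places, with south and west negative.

Field P=15, H=7: +15·20° lon, +7·10° lat → SW at lon 120°, lat -20°.
Square 1, 3: +1·2° lon, +3·1° lat → SW at lon 122°, lat -17°.
Subsquare t=19, o=14: +19·0.0833333° lon, +14·0.0416667° lat → SW at lon 123.583°, lat -16.4167°.
Cell spans 0.0833333° lon × 0.0416667° lat.
west 123.5833, east 123.6667.

123.5833, 123.6667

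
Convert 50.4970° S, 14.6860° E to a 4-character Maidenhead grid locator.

Shift to the Maidenhead origin (180°W, 90°S): lon 194.69, lat 39.50.
Field: 194.69/20 → 9 → J, 39.50/10 → 3 → D; chars JD.
Square: 14.69/2 → 7, 9.50/1 → 9; chars 79.

JD79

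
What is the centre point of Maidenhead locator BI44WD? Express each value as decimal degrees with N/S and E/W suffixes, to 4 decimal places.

5.8542° S, 150.1250° W

Field B=1, I=8: +1·20° lon, +8·10° lat → SW at lon -160°, lat -10°.
Square 4, 4: +4·2° lon, +4·1° lat → SW at lon -152°, lat -6°.
Subsquare w=22, d=3: +22·0.0833333° lon, +3·0.0416667° lat → SW at lon -150.167°, lat -5.875°.
Cell spans 0.0833333° lon × 0.0416667° lat. Centre is SW corner plus half of each.
latitude 5.8542° S, longitude 150.1250° W.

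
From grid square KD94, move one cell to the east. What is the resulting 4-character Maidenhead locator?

LD04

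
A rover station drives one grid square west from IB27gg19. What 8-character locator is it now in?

IB27gg09

Longitude extended square 1; −1 → 0.
The latitude characters are unchanged.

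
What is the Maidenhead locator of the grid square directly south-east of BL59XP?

BL69ao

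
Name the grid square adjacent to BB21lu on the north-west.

Longitude subsquare l = 11; −1 → 10 = k.
Latitude subsquare u = 20; +1 → 21 = v.

BB21kv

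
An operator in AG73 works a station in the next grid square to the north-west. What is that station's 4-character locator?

AG64

Longitude square 7; −1 → 6.
Latitude square 3; +1 → 4.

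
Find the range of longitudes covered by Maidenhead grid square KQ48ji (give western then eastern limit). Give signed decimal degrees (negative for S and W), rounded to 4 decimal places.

28.7500, 28.8333

Field K=10, Q=16: +10·20° lon, +16·10° lat → SW at lon 20°, lat 70°.
Square 4, 8: +4·2° lon, +8·1° lat → SW at lon 28°, lat 78°.
Subsquare j=9, i=8: +9·0.0833333° lon, +8·0.0416667° lat → SW at lon 28.75°, lat 78.3333°.
Cell spans 0.0833333° lon × 0.0416667° lat.
west 28.7500, east 28.8333.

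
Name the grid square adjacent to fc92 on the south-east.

Longitude square 9; +1 → 10, wraps to 0, carry into field.
Longitude field F = 5; +1 → 6 = G.
Latitude square 2; −1 → 1.

GC01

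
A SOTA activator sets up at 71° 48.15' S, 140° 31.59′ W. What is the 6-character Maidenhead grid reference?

Shift to the Maidenhead origin (180°W, 90°S): lon 39.4735, lat 18.1975.
Field: lon ⌊39.4735/20⌋ = 1 → B; lat ⌊18.1975/10⌋ = 1 → B.
Square: lon ⌊19.4735/2⌋ = 9; lat ⌊8.1975/1⌋ = 8.
Subsquare: lon ⌊1.4735/0.0833333⌋ = 17 → r; lat ⌊0.1975/0.0416667⌋ = 4 → e.

BB98re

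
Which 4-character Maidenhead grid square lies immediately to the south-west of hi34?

HI23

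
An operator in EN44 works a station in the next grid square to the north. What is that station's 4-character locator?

Latitude square 4; +1 → 5.
The longitude characters are unchanged.

EN45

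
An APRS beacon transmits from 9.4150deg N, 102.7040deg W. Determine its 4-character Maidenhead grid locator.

DJ89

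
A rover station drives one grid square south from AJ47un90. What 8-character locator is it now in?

AJ47um99

Latitude extended square 0; −1 → -1, wraps to 9, carry into subsquare.
Latitude subsquare n = 13; −1 → 12 = m.
The longitude characters are unchanged.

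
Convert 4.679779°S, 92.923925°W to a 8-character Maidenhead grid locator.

EI35mh96

Offset from 180°W / 90°S: lon 87.07608°, lat 85.32022°.
Field: lon ⌊87.07608/20⌋ = 4 → E; lat ⌊85.32022/10⌋ = 8 → I.
Square: lon ⌊7.07608/2⌋ = 3; lat ⌊5.32022/1⌋ = 5.
Subsquare: lon ⌊1.07608/0.0833333⌋ = 12 → m; lat ⌊0.32022/0.0416667⌋ = 7 → h.
Extended square: lon ⌊0.07608/0.00833333⌋ = 9; lat ⌊0.02855/0.00416667⌋ = 6.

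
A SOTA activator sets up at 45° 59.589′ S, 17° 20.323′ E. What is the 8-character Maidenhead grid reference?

JE84qa01

Add 180° to longitude and 90° to latitude: 197.33872, 44.00685.
Field: lon ⌊197.33872/20⌋ = 9 → J; lat ⌊44.00685/10⌋ = 4 → E.
Square: lon ⌊17.33872/2⌋ = 8; lat ⌊4.00685/1⌋ = 4.
Subsquare: lon ⌊1.33872/0.0833333⌋ = 16 → q; lat ⌊0.00685/0.0416667⌋ = 0 → a.
Extended square: lon ⌊0.00538/0.00833333⌋ = 0; lat ⌊0.00685/0.00416667⌋ = 1.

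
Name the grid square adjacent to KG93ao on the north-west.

KG83xp

Longitude subsquare a = 0; −1 → -1, wraps to 23 = x, carry into square.
Longitude square 9; −1 → 8.
Latitude subsquare o = 14; +1 → 15 = p.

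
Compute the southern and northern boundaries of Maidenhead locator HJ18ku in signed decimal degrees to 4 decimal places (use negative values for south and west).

8.8333, 8.8750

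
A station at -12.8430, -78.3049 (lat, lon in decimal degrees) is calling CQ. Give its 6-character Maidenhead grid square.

FH07ud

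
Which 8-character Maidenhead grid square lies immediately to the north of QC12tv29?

QC12tw20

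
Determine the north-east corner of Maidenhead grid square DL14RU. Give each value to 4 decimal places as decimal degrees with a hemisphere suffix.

24.8750° N, 116.5000° W

Field D=3, L=11: +3·20° lon, +11·10° lat → SW at lon -120°, lat 20°.
Square 1, 4: +1·2° lon, +4·1° lat → SW at lon -118°, lat 24°.
Subsquare r=17, u=20: +17·0.0833333° lon, +20·0.0416667° lat → SW at lon -116.583°, lat 24.8333°.
Cell spans 0.0833333° lon × 0.0416667° lat. NE corner is SW corner plus one full cell.
latitude 24.8750° N, longitude 116.5000° W.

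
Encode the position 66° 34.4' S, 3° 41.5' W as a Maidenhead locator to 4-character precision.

IC83

Offset from 180°W / 90°S: lon 176.31°, lat 23.43°.
Field (20°×10°, letters A–R): 176.31/20 → 8 → I, 23.43/10 → 2 → C; chars IC.
Square (2°×1°, digits 0–9): 16.31/2 → 8, 3.43/1 → 3; chars 83.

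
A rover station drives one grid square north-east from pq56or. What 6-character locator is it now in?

PQ56ps

Longitude subsquare o = 14; +1 → 15 = p.
Latitude subsquare r = 17; +1 → 18 = s.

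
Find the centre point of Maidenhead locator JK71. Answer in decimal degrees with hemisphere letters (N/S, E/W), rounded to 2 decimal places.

Field J=9, K=10: +9·20° lon, +10·10° lat → SW at lon 0°, lat 10°.
Square 7, 1: +7·2° lon, +1·1° lat → SW at lon 14°, lat 11°.
Cell spans 2° lon × 1° lat. Centre is SW corner plus half of each.
latitude 11.50° N, longitude 15.00° E.

11.50° N, 15.00° E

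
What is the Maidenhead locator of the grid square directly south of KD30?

KC39

Latitude square 0; −1 → -1, wraps to 9, carry into field.
Latitude field D = 3; −1 → 2 = C.
The longitude characters are unchanged.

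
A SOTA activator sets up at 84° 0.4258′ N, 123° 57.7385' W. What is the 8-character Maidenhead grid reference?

CR84aa41

Shift to the Maidenhead origin (180°W, 90°S): lon 56.03769, lat 174.00710.
Field: 56.03769/20 → 2 → C, 174.00710/10 → 17 → R; chars CR.
Square: 16.03769/2 → 8, 4.00710/1 → 4; chars 84.
Subsquare: 0.03769/0.0833333 → 0 → a, 0.00710/0.0416667 → 0 → a; chars aa.
Extended square: 0.03769/0.00833333 → 4, 0.00710/0.00416667 → 1; chars 41.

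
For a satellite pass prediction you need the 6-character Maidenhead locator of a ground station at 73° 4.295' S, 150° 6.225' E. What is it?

QB56bw

Offset from 180°W / 90°S: lon 330.1037°, lat 16.9284°.
Field: 330.1037/20 → 16 → Q, 16.9284/10 → 1 → B; chars QB.
Square: 10.1037/2 → 5, 6.9284/1 → 6; chars 56.
Subsquare: 0.1037/0.0833333 → 1 → b, 0.9284/0.0416667 → 22 → w; chars bw.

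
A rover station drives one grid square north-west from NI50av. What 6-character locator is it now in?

Longitude subsquare a = 0; −1 → -1, wraps to 23 = x, carry into square.
Longitude square 5; −1 → 4.
Latitude subsquare v = 21; +1 → 22 = w.

NI40xw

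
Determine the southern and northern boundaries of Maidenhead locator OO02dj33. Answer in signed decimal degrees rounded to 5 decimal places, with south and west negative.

Field O=14, O=14: +14·20° lon, +14·10° lat → SW at lon 100°, lat 50°.
Square 0, 2: +0·2° lon, +2·1° lat → SW at lon 100°, lat 52°.
Subsquare d=3, j=9: +3·0.0833333° lon, +9·0.0416667° lat → SW at lon 100.25°, lat 52.375°.
Extended square 3, 3: +3·0.00833333° lon, +3·0.00416667° lat → SW at lon 100.275°, lat 52.3875°.
Cell spans 0.00833333° lon × 0.00416667° lat.
south 52.38750, north 52.39167.

52.38750, 52.39167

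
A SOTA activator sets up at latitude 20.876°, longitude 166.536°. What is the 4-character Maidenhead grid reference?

RL30

Add 180° to longitude and 90° to latitude: 346.54, 110.88.
Field (20°×10°, letters A–R): 346.54/20 → 17 → R, 110.88/10 → 11 → L; chars RL.
Square (2°×1°, digits 0–9): 6.54/2 → 3, 0.88/1 → 0; chars 30.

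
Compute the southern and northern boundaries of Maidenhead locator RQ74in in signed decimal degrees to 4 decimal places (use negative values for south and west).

Field R=17, Q=16: +17·20° lon, +16·10° lat → SW at lon 160°, lat 70°.
Square 7, 4: +7·2° lon, +4·1° lat → SW at lon 174°, lat 74°.
Subsquare i=8, n=13: +8·0.0833333° lon, +13·0.0416667° lat → SW at lon 174.667°, lat 74.5417°.
Cell spans 0.0833333° lon × 0.0416667° lat.
south 74.5417, north 74.5833.

74.5417, 74.5833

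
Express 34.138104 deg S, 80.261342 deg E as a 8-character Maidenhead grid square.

NF05du16

Offset from 180°W / 90°S: lon 260.26134°, lat 55.86190°.
Field: lon ⌊260.26134/20⌋ = 13 → N; lat ⌊55.86190/10⌋ = 5 → F.
Square: lon ⌊0.26134/2⌋ = 0; lat ⌊5.86190/1⌋ = 5.
Subsquare: lon ⌊0.26134/0.0833333⌋ = 3 → d; lat ⌊0.86190/0.0416667⌋ = 20 → u.
Extended square: lon ⌊0.01134/0.00833333⌋ = 1; lat ⌊0.02856/0.00416667⌋ = 6.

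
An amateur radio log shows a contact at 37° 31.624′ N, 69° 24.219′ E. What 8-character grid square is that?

MM47qm86

Offset from 180°W / 90°S: lon 249.40365°, lat 127.52707°.
Field (20°×10°, letters A–R): 249.40365/20 → 12 → M, 127.52707/10 → 12 → M; chars MM.
Square (2°×1°, digits 0–9): 9.40365/2 → 4, 7.52707/1 → 7; chars 47.
Subsquare (5′×2.5′, letters a–x): 1.40365/0.0833333 → 16 → q, 0.52707/0.0416667 → 12 → m; chars qm.
Extended square (30″×15″, digits 0–9): 0.07032/0.00833333 → 8, 0.02707/0.00416667 → 6; chars 86.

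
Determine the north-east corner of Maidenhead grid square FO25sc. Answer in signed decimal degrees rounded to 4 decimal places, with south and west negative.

55.1250, -74.4167

Field F=5, O=14: +5·20° lon, +14·10° lat → SW at lon -80°, lat 50°.
Square 2, 5: +2·2° lon, +5·1° lat → SW at lon -76°, lat 55°.
Subsquare s=18, c=2: +18·0.0833333° lon, +2·0.0416667° lat → SW at lon -74.5°, lat 55.0833°.
Cell spans 0.0833333° lon × 0.0416667° lat. NE corner is SW corner plus one full cell.
latitude 55.1250, longitude -74.4167.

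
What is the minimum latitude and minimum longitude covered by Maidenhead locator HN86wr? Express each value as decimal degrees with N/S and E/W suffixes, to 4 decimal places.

46.7083° N, 22.1667° W

Field H=7, N=13: +7·20° lon, +13·10° lat → SW at lon -40°, lat 40°.
Square 8, 6: +8·2° lon, +6·1° lat → SW at lon -24°, lat 46°.
Subsquare w=22, r=17: +22·0.0833333° lon, +17·0.0416667° lat → SW at lon -22.1667°, lat 46.7083°.
latitude 46.7083° N, longitude 22.1667° W.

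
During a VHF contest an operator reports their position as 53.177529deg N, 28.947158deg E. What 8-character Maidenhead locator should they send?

KO43le32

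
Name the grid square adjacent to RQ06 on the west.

QQ96

Longitude square 0; −1 → -1, wraps to 9, carry into field.
Longitude field R = 17; −1 → 16 = Q.
The latitude characters are unchanged.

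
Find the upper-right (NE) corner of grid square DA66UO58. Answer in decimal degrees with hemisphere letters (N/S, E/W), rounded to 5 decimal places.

Field D=3, A=0: +3·20° lon, +0·10° lat → SW at lon -120°, lat -90°.
Square 6, 6: +6·2° lon, +6·1° lat → SW at lon -108°, lat -84°.
Subsquare u=20, o=14: +20·0.0833333° lon, +14·0.0416667° lat → SW at lon -106.333°, lat -83.4167°.
Extended square 5, 8: +5·0.00833333° lon, +8·0.00416667° lat → SW at lon -106.292°, lat -83.3833°.
Cell spans 0.00833333° lon × 0.00416667° lat. NE corner is SW corner plus one full cell.
latitude 83.37917° S, longitude 106.28333° W.

83.37917° S, 106.28333° W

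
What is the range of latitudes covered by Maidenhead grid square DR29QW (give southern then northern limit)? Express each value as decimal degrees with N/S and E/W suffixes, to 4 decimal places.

89.9167° N, 89.9583° N

Field D=3, R=17: +3·20° lon, +17·10° lat → SW at lon -120°, lat 80°.
Square 2, 9: +2·2° lon, +9·1° lat → SW at lon -116°, lat 89°.
Subsquare q=16, w=22: +16·0.0833333° lon, +22·0.0416667° lat → SW at lon -114.667°, lat 89.9167°.
Cell spans 0.0833333° lon × 0.0416667° lat.
south 89.9167° N, north 89.9583° N.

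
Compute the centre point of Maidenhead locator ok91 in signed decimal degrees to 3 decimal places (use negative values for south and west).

11.500, 119.000

Field O=14, K=10: +14·20° lon, +10·10° lat → SW at lon 100°, lat 10°.
Square 9, 1: +9·2° lon, +1·1° lat → SW at lon 118°, lat 11°.
Cell spans 2° lon × 1° lat. Centre is SW corner plus half of each.
latitude 11.500, longitude 119.000.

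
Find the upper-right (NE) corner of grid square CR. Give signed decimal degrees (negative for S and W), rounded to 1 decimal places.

90.0, -120.0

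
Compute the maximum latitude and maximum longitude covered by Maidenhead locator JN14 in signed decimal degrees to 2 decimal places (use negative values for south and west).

45.00, 4.00

Field J=9, N=13: +9·20° lon, +13·10° lat → SW at lon 0°, lat 40°.
Square 1, 4: +1·2° lon, +4·1° lat → SW at lon 2°, lat 44°.
Cell spans 2° lon × 1° lat. NE corner is SW corner plus one full cell.
latitude 45.00, longitude 4.00.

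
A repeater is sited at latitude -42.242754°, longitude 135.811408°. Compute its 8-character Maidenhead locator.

PE77vs71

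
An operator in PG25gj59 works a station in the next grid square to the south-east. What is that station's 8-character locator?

Longitude extended square 5; +1 → 6.
Latitude extended square 9; −1 → 8.

PG25gj68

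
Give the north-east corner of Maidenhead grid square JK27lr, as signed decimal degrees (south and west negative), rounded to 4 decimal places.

Field J=9, K=10: +9·20° lon, +10·10° lat → SW at lon 0°, lat 10°.
Square 2, 7: +2·2° lon, +7·1° lat → SW at lon 4°, lat 17°.
Subsquare l=11, r=17: +11·0.0833333° lon, +17·0.0416667° lat → SW at lon 4.91667°, lat 17.7083°.
Cell spans 0.0833333° lon × 0.0416667° lat. NE corner is SW corner plus one full cell.
latitude 17.7500, longitude 5.0000.

17.7500, 5.0000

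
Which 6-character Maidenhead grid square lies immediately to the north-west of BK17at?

BK07xu

Longitude subsquare a = 0; −1 → -1, wraps to 23 = x, carry into square.
Longitude square 1; −1 → 0.
Latitude subsquare t = 19; +1 → 20 = u.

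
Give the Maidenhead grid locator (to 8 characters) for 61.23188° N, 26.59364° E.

KP31hf15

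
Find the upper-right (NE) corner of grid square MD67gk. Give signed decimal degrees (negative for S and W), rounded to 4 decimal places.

-52.5417, 72.5833

Field M=12, D=3: +12·20° lon, +3·10° lat → SW at lon 60°, lat -60°.
Square 6, 7: +6·2° lon, +7·1° lat → SW at lon 72°, lat -53°.
Subsquare g=6, k=10: +6·0.0833333° lon, +10·0.0416667° lat → SW at lon 72.5°, lat -52.5833°.
Cell spans 0.0833333° lon × 0.0416667° lat. NE corner is SW corner plus one full cell.
latitude -52.5417, longitude 72.5833.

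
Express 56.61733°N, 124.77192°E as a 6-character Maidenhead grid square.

PO26jo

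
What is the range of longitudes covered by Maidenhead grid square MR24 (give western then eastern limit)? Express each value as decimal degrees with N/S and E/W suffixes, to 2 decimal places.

64.00° E, 66.00° E

Field M=12, R=17: +12·20° lon, +17·10° lat → SW at lon 60°, lat 80°.
Square 2, 4: +2·2° lon, +4·1° lat → SW at lon 64°, lat 84°.
Cell spans 2° lon × 1° lat.
west 64.00° E, east 66.00° E.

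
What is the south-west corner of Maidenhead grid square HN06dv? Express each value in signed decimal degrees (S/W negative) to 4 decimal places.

Field H=7, N=13: +7·20° lon, +13·10° lat → SW at lon -40°, lat 40°.
Square 0, 6: +0·2° lon, +6·1° lat → SW at lon -40°, lat 46°.
Subsquare d=3, v=21: +3·0.0833333° lon, +21·0.0416667° lat → SW at lon -39.75°, lat 46.875°.
latitude 46.8750, longitude -39.7500.

46.8750, -39.7500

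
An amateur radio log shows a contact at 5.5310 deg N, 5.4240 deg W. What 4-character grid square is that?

Shift to the Maidenhead origin (180°W, 90°S): lon 174.58, lat 95.53.
Field (20°×10°, letters A–R): lon ⌊174.58/20⌋ = 8 → I; lat ⌊95.53/10⌋ = 9 → J.
Square (2°×1°, digits 0–9): lon ⌊14.58/2⌋ = 7; lat ⌊5.53/1⌋ = 5.

IJ75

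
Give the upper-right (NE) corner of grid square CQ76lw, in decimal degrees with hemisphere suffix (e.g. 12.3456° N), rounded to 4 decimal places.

76.9583° N, 125.0000° W

Field C=2, Q=16: +2·20° lon, +16·10° lat → SW at lon -140°, lat 70°.
Square 7, 6: +7·2° lon, +6·1° lat → SW at lon -126°, lat 76°.
Subsquare l=11, w=22: +11·0.0833333° lon, +22·0.0416667° lat → SW at lon -125.083°, lat 76.9167°.
Cell spans 0.0833333° lon × 0.0416667° lat. NE corner is SW corner plus one full cell.
latitude 76.9583° N, longitude 125.0000° W.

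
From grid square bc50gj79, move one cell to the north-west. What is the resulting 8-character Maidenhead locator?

BC50gk60

Longitude extended square 7; −1 → 6.
Latitude extended square 9; +1 → 10, wraps to 0, carry into subsquare.
Latitude subsquare j = 9; +1 → 10 = k.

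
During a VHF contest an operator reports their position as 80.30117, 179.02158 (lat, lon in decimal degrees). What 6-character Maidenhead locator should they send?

Offset from 180°W / 90°S: lon 359.0216°, lat 170.3012°.
Field: lon ⌊359.0216/20⌋ = 17 → R; lat ⌊170.3012/10⌋ = 17 → R.
Square: lon ⌊19.0216/2⌋ = 9; lat ⌊0.3012/1⌋ = 0.
Subsquare: lon ⌊1.0216/0.0833333⌋ = 12 → m; lat ⌊0.3012/0.0416667⌋ = 7 → h.

RR90mh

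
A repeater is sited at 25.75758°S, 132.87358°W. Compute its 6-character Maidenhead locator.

CG34nf

Offset from 180°W / 90°S: lon 47.1264°, lat 64.2424°.
Field: 47.1264/20 → 2 → C, 64.2424/10 → 6 → G; chars CG.
Square: 7.1264/2 → 3, 4.2424/1 → 4; chars 34.
Subsquare: 1.1264/0.0833333 → 13 → n, 0.2424/0.0416667 → 5 → f; chars nf.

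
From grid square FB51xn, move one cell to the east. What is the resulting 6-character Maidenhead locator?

Longitude subsquare x = 23; +1 → 24, wraps to 0 = a, carry into square.
Longitude square 5; +1 → 6.
The latitude characters are unchanged.

FB61an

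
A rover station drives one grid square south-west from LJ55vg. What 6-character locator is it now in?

LJ55uf

Longitude subsquare v = 21; −1 → 20 = u.
Latitude subsquare g = 6; −1 → 5 = f.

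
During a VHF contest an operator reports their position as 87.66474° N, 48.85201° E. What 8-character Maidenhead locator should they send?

LR47kp29

Shift to the Maidenhead origin (180°W, 90°S): lon 228.85201, lat 177.66474.
Field: 228.85201/20 → 11 → L, 177.66474/10 → 17 → R; chars LR.
Square: 8.85201/2 → 4, 7.66474/1 → 7; chars 47.
Subsquare: 0.85201/0.0833333 → 10 → k, 0.66474/0.0416667 → 15 → p; chars kp.
Extended square: 0.01868/0.00833333 → 2, 0.03974/0.00416667 → 9; chars 29.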